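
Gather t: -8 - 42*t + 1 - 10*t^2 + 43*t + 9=-10*t^2 + t + 2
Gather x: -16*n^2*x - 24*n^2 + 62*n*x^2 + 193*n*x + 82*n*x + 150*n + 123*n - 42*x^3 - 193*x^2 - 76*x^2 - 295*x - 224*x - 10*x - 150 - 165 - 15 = -24*n^2 + 273*n - 42*x^3 + x^2*(62*n - 269) + x*(-16*n^2 + 275*n - 529) - 330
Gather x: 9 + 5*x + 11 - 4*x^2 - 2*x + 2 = -4*x^2 + 3*x + 22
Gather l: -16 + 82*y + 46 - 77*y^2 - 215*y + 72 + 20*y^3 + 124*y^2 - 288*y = 20*y^3 + 47*y^2 - 421*y + 102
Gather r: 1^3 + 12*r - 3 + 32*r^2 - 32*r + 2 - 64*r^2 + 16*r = -32*r^2 - 4*r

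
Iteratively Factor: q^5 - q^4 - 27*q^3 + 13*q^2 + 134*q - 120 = (q + 4)*(q^4 - 5*q^3 - 7*q^2 + 41*q - 30) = (q - 5)*(q + 4)*(q^3 - 7*q + 6) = (q - 5)*(q - 1)*(q + 4)*(q^2 + q - 6) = (q - 5)*(q - 2)*(q - 1)*(q + 4)*(q + 3)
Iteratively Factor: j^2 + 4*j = (j)*(j + 4)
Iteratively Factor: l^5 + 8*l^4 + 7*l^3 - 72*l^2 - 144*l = (l - 3)*(l^4 + 11*l^3 + 40*l^2 + 48*l) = l*(l - 3)*(l^3 + 11*l^2 + 40*l + 48) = l*(l - 3)*(l + 4)*(l^2 + 7*l + 12) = l*(l - 3)*(l + 3)*(l + 4)*(l + 4)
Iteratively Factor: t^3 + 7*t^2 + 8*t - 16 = (t - 1)*(t^2 + 8*t + 16) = (t - 1)*(t + 4)*(t + 4)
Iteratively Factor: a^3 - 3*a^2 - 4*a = (a - 4)*(a^2 + a) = (a - 4)*(a + 1)*(a)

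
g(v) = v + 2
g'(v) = 1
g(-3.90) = -1.90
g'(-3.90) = 1.00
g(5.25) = 7.25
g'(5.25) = 1.00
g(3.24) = 5.24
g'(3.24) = 1.00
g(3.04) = 5.04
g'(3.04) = 1.00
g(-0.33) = 1.67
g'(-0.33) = 1.00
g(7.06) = 9.06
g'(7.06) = 1.00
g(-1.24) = 0.76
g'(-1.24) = 1.00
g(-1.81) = 0.19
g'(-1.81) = 1.00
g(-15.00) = -13.00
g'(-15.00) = 1.00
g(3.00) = 5.00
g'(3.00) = 1.00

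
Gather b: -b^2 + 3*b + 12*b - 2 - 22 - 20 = -b^2 + 15*b - 44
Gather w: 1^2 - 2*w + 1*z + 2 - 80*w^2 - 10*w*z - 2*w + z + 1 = -80*w^2 + w*(-10*z - 4) + 2*z + 4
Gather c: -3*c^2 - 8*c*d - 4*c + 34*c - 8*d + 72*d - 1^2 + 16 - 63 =-3*c^2 + c*(30 - 8*d) + 64*d - 48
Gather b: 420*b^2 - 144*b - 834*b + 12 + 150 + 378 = 420*b^2 - 978*b + 540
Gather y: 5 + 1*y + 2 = y + 7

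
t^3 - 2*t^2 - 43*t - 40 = (t - 8)*(t + 1)*(t + 5)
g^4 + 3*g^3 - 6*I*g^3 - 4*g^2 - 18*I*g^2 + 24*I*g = g*(g - 1)*(g + 4)*(g - 6*I)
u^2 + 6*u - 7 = (u - 1)*(u + 7)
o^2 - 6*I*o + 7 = (o - 7*I)*(o + I)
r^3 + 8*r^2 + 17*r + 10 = (r + 1)*(r + 2)*(r + 5)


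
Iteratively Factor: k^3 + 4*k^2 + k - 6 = (k + 3)*(k^2 + k - 2) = (k + 2)*(k + 3)*(k - 1)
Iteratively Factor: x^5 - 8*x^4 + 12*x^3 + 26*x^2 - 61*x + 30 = (x - 1)*(x^4 - 7*x^3 + 5*x^2 + 31*x - 30) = (x - 1)^2*(x^3 - 6*x^2 - x + 30) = (x - 1)^2*(x + 2)*(x^2 - 8*x + 15) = (x - 3)*(x - 1)^2*(x + 2)*(x - 5)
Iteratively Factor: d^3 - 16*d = (d + 4)*(d^2 - 4*d) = (d - 4)*(d + 4)*(d)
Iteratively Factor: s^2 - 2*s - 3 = (s - 3)*(s + 1)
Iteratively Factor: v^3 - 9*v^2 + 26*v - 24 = (v - 4)*(v^2 - 5*v + 6) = (v - 4)*(v - 3)*(v - 2)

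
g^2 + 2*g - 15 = (g - 3)*(g + 5)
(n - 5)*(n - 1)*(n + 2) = n^3 - 4*n^2 - 7*n + 10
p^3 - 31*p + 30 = (p - 5)*(p - 1)*(p + 6)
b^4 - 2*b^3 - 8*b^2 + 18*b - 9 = (b - 3)*(b - 1)^2*(b + 3)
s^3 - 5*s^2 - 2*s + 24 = (s - 4)*(s - 3)*(s + 2)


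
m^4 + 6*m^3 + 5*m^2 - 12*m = m*(m - 1)*(m + 3)*(m + 4)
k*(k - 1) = k^2 - k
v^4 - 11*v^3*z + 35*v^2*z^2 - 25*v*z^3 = v*(v - 5*z)^2*(v - z)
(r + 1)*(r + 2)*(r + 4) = r^3 + 7*r^2 + 14*r + 8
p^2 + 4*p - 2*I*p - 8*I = (p + 4)*(p - 2*I)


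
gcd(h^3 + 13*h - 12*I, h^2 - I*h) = h - I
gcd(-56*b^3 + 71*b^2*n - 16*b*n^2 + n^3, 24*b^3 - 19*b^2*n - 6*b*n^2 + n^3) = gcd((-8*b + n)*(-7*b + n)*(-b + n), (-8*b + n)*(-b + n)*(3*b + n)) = 8*b^2 - 9*b*n + n^2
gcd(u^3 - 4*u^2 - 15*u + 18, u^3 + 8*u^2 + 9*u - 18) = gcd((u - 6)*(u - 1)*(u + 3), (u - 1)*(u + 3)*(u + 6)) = u^2 + 2*u - 3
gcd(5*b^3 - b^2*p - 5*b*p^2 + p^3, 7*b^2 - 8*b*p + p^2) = -b + p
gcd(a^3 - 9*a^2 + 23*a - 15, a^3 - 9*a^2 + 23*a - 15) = a^3 - 9*a^2 + 23*a - 15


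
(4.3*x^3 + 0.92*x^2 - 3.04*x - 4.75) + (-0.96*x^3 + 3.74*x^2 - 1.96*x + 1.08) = 3.34*x^3 + 4.66*x^2 - 5.0*x - 3.67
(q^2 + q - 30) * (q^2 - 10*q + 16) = q^4 - 9*q^3 - 24*q^2 + 316*q - 480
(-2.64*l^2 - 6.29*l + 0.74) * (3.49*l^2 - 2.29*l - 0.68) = -9.2136*l^4 - 15.9065*l^3 + 18.7819*l^2 + 2.5826*l - 0.5032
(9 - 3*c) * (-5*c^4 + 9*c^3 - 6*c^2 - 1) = 15*c^5 - 72*c^4 + 99*c^3 - 54*c^2 + 3*c - 9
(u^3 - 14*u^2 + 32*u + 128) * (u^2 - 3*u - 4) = u^5 - 17*u^4 + 70*u^3 + 88*u^2 - 512*u - 512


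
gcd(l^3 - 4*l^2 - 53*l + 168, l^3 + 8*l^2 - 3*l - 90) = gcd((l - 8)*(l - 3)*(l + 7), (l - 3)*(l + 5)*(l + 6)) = l - 3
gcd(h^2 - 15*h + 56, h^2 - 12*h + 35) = h - 7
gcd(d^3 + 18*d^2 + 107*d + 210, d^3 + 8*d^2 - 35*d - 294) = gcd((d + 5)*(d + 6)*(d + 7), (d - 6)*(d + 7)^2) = d + 7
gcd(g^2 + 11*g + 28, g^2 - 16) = g + 4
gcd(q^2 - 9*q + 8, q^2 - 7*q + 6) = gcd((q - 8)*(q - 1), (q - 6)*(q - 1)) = q - 1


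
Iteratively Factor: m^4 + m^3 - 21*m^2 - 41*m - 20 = (m + 1)*(m^3 - 21*m - 20) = (m + 1)^2*(m^2 - m - 20) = (m - 5)*(m + 1)^2*(m + 4)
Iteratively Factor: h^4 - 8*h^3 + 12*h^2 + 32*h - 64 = (h + 2)*(h^3 - 10*h^2 + 32*h - 32) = (h - 2)*(h + 2)*(h^2 - 8*h + 16) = (h - 4)*(h - 2)*(h + 2)*(h - 4)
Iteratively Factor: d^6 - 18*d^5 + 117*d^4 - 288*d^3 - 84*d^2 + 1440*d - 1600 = (d - 5)*(d^5 - 13*d^4 + 52*d^3 - 28*d^2 - 224*d + 320) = (d - 5)*(d + 2)*(d^4 - 15*d^3 + 82*d^2 - 192*d + 160) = (d - 5)^2*(d + 2)*(d^3 - 10*d^2 + 32*d - 32) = (d - 5)^2*(d - 4)*(d + 2)*(d^2 - 6*d + 8) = (d - 5)^2*(d - 4)*(d - 2)*(d + 2)*(d - 4)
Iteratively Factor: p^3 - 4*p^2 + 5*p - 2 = (p - 1)*(p^2 - 3*p + 2) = (p - 1)^2*(p - 2)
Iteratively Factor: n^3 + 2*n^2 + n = (n + 1)*(n^2 + n) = n*(n + 1)*(n + 1)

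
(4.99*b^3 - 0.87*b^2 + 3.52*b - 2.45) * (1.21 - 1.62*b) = -8.0838*b^4 + 7.4473*b^3 - 6.7551*b^2 + 8.2282*b - 2.9645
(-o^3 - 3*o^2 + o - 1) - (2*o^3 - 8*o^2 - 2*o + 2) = -3*o^3 + 5*o^2 + 3*o - 3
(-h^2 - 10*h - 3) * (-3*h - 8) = 3*h^3 + 38*h^2 + 89*h + 24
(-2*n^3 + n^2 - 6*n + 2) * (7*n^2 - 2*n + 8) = -14*n^5 + 11*n^4 - 60*n^3 + 34*n^2 - 52*n + 16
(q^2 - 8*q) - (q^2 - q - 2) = 2 - 7*q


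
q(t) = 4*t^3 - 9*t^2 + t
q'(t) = 12*t^2 - 18*t + 1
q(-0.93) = -11.93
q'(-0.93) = 28.12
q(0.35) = -0.58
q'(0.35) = -3.83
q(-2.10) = -78.83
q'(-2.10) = 91.72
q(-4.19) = -456.44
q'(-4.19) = 287.09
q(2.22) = 1.63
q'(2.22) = 20.18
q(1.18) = -4.78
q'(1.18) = -3.53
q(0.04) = 0.03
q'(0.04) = 0.30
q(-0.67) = -5.91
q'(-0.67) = 18.45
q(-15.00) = -15540.00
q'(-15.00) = 2971.00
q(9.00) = 2196.00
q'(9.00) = 811.00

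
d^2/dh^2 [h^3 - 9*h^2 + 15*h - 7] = 6*h - 18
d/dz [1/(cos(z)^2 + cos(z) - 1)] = (2*cos(z) + 1)*sin(z)/(-sin(z)^2 + cos(z))^2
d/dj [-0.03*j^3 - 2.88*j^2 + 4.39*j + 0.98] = -0.09*j^2 - 5.76*j + 4.39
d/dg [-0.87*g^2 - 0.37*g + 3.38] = -1.74*g - 0.37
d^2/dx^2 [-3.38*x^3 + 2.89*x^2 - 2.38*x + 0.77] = 5.78 - 20.28*x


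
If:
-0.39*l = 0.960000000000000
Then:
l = -2.46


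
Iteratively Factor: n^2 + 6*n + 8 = (n + 2)*(n + 4)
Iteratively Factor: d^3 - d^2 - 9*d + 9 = (d + 3)*(d^2 - 4*d + 3) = (d - 3)*(d + 3)*(d - 1)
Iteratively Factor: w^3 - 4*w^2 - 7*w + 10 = (w - 1)*(w^2 - 3*w - 10) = (w - 1)*(w + 2)*(w - 5)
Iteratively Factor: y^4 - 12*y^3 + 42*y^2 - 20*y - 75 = (y - 3)*(y^3 - 9*y^2 + 15*y + 25) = (y - 5)*(y - 3)*(y^2 - 4*y - 5) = (y - 5)*(y - 3)*(y + 1)*(y - 5)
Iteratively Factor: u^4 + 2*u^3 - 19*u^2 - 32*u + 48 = (u + 3)*(u^3 - u^2 - 16*u + 16) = (u - 4)*(u + 3)*(u^2 + 3*u - 4) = (u - 4)*(u + 3)*(u + 4)*(u - 1)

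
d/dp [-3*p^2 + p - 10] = 1 - 6*p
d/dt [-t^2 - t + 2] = -2*t - 1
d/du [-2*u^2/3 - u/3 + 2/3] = -4*u/3 - 1/3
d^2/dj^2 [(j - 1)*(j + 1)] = 2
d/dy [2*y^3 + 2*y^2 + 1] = 2*y*(3*y + 2)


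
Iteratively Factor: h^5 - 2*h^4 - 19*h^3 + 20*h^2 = (h - 1)*(h^4 - h^3 - 20*h^2) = h*(h - 1)*(h^3 - h^2 - 20*h) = h*(h - 5)*(h - 1)*(h^2 + 4*h) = h^2*(h - 5)*(h - 1)*(h + 4)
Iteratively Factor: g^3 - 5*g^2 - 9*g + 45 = (g + 3)*(g^2 - 8*g + 15) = (g - 3)*(g + 3)*(g - 5)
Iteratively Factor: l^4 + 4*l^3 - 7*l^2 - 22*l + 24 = (l + 3)*(l^3 + l^2 - 10*l + 8) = (l - 1)*(l + 3)*(l^2 + 2*l - 8) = (l - 2)*(l - 1)*(l + 3)*(l + 4)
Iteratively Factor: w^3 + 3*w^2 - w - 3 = (w + 3)*(w^2 - 1) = (w - 1)*(w + 3)*(w + 1)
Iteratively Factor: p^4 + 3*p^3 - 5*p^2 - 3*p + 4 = (p + 1)*(p^3 + 2*p^2 - 7*p + 4) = (p + 1)*(p + 4)*(p^2 - 2*p + 1) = (p - 1)*(p + 1)*(p + 4)*(p - 1)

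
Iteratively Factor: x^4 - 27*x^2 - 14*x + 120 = (x - 2)*(x^3 + 2*x^2 - 23*x - 60) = (x - 2)*(x + 4)*(x^2 - 2*x - 15) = (x - 5)*(x - 2)*(x + 4)*(x + 3)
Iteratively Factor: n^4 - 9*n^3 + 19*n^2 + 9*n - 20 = (n - 1)*(n^3 - 8*n^2 + 11*n + 20) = (n - 5)*(n - 1)*(n^2 - 3*n - 4) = (n - 5)*(n - 1)*(n + 1)*(n - 4)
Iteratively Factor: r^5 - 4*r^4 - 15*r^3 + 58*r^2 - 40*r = (r - 5)*(r^4 + r^3 - 10*r^2 + 8*r) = (r - 5)*(r - 1)*(r^3 + 2*r^2 - 8*r) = (r - 5)*(r - 1)*(r + 4)*(r^2 - 2*r) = r*(r - 5)*(r - 1)*(r + 4)*(r - 2)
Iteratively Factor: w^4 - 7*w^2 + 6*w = (w + 3)*(w^3 - 3*w^2 + 2*w) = (w - 1)*(w + 3)*(w^2 - 2*w) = w*(w - 1)*(w + 3)*(w - 2)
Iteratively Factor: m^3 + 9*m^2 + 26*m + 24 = (m + 3)*(m^2 + 6*m + 8) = (m + 2)*(m + 3)*(m + 4)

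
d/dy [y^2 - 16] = 2*y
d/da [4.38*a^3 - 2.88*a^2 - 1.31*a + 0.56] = 13.14*a^2 - 5.76*a - 1.31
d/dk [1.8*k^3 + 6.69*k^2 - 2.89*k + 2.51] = 5.4*k^2 + 13.38*k - 2.89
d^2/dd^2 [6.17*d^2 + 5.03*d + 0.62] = 12.3400000000000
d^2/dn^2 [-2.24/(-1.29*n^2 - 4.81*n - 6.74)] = (-7.455168*n^2 - 27.797952*n + 2.24*(2.58*n + 4.81)*(5.16*n + 9.62) - 38.951808)/(1.29*n^2 + 4.81*n + 6.74)^3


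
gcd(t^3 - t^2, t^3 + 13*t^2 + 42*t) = t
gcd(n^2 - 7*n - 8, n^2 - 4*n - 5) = n + 1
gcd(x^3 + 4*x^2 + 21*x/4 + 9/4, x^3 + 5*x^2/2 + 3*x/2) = x^2 + 5*x/2 + 3/2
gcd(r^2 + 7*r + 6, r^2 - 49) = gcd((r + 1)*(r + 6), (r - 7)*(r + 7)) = 1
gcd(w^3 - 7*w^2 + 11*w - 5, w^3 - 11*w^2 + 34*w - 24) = w - 1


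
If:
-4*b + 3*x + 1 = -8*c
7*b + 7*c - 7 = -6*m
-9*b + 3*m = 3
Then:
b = 7*x/76 + 5/76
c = -25*x/76 - 7/76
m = 21*x/76 + 91/76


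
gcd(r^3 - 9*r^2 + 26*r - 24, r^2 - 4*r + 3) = r - 3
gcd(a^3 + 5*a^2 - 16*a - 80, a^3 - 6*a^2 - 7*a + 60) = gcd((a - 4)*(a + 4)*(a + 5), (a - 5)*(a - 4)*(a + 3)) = a - 4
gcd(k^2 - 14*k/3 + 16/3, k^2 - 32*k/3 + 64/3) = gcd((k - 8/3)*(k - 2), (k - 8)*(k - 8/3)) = k - 8/3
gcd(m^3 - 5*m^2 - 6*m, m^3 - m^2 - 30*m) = m^2 - 6*m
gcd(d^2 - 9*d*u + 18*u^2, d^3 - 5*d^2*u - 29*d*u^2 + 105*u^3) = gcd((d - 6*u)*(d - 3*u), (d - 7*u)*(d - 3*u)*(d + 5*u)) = -d + 3*u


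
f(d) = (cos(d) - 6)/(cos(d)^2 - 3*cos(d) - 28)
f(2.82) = 0.29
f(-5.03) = 0.20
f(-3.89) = 0.27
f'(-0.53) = -0.02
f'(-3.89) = 0.06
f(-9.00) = 0.28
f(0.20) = 0.17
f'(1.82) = 0.06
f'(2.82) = 0.03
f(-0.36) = 0.17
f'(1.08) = 0.04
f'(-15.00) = -0.06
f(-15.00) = 0.27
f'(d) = (2*sin(d)*cos(d) - 3*sin(d))*(cos(d) - 6)/(cos(d)^2 - 3*cos(d) - 28)^2 - sin(d)/(cos(d)^2 - 3*cos(d) - 28)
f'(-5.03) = 0.05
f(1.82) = 0.23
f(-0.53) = 0.17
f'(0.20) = 0.01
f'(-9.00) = -0.04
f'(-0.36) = -0.01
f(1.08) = 0.19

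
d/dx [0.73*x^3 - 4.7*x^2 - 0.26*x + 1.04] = 2.19*x^2 - 9.4*x - 0.26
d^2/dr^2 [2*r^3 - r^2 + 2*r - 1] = 12*r - 2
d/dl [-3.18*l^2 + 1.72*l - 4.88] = 1.72 - 6.36*l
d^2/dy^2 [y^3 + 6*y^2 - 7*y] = 6*y + 12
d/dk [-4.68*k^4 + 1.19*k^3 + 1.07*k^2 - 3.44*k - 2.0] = -18.72*k^3 + 3.57*k^2 + 2.14*k - 3.44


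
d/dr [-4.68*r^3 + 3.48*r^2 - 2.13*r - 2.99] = -14.04*r^2 + 6.96*r - 2.13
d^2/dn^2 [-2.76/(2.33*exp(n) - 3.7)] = (-14.983764*exp(n) - 23.79396)*exp(n)/(2.33*exp(n) - 3.7)^3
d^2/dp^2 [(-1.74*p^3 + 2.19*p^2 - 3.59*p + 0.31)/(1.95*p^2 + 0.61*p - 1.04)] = (-7.105427357601e-15*p^5 - 7.105427357601e-15*p^4 - 40.864308*p^3 + 40.343706*p^2 - 52.762554*p + 1.670478)/(7.414875*p^6 + 6.958575*p^5 - 9.687015*p^4 - 7.195499*p^3 + 5.166408*p^2 + 1.979328*p - 1.124864)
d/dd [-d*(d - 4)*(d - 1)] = -3*d^2 + 10*d - 4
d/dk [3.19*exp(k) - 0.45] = 3.19*exp(k)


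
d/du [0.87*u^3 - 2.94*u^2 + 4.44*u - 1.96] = 2.61*u^2 - 5.88*u + 4.44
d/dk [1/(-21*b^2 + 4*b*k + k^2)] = 2*(-2*b - k)/(-21*b^2 + 4*b*k + k^2)^2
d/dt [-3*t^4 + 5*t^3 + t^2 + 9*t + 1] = -12*t^3 + 15*t^2 + 2*t + 9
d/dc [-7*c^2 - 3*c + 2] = -14*c - 3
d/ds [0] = 0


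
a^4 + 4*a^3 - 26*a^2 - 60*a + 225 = (a - 3)^2*(a + 5)^2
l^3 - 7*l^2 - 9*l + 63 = (l - 7)*(l - 3)*(l + 3)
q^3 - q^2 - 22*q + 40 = (q - 4)*(q - 2)*(q + 5)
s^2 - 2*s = s*(s - 2)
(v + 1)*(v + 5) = v^2 + 6*v + 5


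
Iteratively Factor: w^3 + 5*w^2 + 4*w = (w + 4)*(w^2 + w) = (w + 1)*(w + 4)*(w)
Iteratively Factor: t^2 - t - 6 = (t + 2)*(t - 3)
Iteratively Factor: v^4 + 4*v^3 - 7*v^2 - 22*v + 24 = (v + 3)*(v^3 + v^2 - 10*v + 8) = (v - 2)*(v + 3)*(v^2 + 3*v - 4) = (v - 2)*(v + 3)*(v + 4)*(v - 1)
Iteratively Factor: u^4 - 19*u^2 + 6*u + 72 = (u - 3)*(u^3 + 3*u^2 - 10*u - 24) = (u - 3)^2*(u^2 + 6*u + 8) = (u - 3)^2*(u + 4)*(u + 2)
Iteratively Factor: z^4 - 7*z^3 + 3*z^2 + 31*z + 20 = (z + 1)*(z^3 - 8*z^2 + 11*z + 20) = (z - 5)*(z + 1)*(z^2 - 3*z - 4) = (z - 5)*(z + 1)^2*(z - 4)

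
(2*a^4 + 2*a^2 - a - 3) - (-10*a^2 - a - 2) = 2*a^4 + 12*a^2 - 1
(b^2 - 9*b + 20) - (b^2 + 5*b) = 20 - 14*b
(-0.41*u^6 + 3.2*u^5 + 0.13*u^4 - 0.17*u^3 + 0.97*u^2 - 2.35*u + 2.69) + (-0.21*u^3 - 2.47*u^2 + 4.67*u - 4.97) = -0.41*u^6 + 3.2*u^5 + 0.13*u^4 - 0.38*u^3 - 1.5*u^2 + 2.32*u - 2.28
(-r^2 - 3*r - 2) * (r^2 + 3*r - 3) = -r^4 - 6*r^3 - 8*r^2 + 3*r + 6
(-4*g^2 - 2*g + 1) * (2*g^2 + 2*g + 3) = -8*g^4 - 12*g^3 - 14*g^2 - 4*g + 3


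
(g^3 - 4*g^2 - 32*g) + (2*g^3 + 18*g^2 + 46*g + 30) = 3*g^3 + 14*g^2 + 14*g + 30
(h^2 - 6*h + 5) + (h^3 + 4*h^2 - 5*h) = h^3 + 5*h^2 - 11*h + 5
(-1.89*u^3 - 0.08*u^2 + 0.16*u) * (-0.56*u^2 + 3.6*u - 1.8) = 1.0584*u^5 - 6.7592*u^4 + 3.0244*u^3 + 0.72*u^2 - 0.288*u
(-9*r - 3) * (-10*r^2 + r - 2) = 90*r^3 + 21*r^2 + 15*r + 6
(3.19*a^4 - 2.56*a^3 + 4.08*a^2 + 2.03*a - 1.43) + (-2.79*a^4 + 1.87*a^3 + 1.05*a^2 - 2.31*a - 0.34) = 0.4*a^4 - 0.69*a^3 + 5.13*a^2 - 0.28*a - 1.77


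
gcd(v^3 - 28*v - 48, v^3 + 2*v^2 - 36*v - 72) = v^2 - 4*v - 12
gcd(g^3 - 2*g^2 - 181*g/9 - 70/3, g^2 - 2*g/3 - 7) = g + 7/3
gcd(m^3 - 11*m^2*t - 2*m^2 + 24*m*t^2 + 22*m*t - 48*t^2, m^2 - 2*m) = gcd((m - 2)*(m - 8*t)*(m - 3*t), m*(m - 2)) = m - 2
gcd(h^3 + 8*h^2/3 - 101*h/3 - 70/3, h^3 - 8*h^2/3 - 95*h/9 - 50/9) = h^2 - 13*h/3 - 10/3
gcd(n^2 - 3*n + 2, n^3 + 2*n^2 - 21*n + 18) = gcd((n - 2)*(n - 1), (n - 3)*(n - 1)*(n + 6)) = n - 1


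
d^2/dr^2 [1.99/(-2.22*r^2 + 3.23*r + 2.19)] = (-19.615032*r^2 + 28.538988*r + 1.99*(4.44*r - 3.23)*(8.88*r - 6.46) + 19.349964)/(-2.22*r^2 + 3.23*r + 2.19)^3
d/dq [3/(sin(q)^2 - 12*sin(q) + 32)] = 6*(6 - sin(q))*cos(q)/(sin(q)^2 - 12*sin(q) + 32)^2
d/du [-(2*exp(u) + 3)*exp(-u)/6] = exp(-u)/2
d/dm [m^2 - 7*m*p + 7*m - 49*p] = 2*m - 7*p + 7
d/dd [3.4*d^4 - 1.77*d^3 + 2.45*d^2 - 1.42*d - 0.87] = 13.6*d^3 - 5.31*d^2 + 4.9*d - 1.42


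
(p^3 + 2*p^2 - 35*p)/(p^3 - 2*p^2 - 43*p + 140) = p/(p - 4)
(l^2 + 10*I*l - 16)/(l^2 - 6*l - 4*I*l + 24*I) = (l^2 + 10*I*l - 16)/(l^2 - 6*l - 4*I*l + 24*I)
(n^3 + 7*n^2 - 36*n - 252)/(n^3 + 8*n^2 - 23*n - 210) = (n - 6)/(n - 5)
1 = 1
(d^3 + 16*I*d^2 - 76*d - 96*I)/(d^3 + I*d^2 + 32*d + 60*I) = (d^2 + 14*I*d - 48)/(d^2 - I*d + 30)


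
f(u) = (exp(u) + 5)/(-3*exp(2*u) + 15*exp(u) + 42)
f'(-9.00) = 0.00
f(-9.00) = 0.12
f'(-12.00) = 0.00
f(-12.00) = 0.12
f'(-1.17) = -0.00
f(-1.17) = 0.11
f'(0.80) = 0.03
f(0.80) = 0.12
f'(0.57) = 0.01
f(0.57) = 0.11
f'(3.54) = 0.02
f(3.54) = -0.01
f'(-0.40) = -0.00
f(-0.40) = 0.11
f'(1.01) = 0.05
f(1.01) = 0.13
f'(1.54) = 0.37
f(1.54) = 0.21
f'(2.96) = 0.05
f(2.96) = -0.03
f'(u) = (exp(u) + 5)*(6*exp(2*u) - 15*exp(u))/(-3*exp(2*u) + 15*exp(u) + 42)^2 + exp(u)/(-3*exp(2*u) + 15*exp(u) + 42) = ((exp(u) + 5)*(2*exp(u) - 5) - exp(2*u) + 5*exp(u) + 14)*exp(u)/(3*(-exp(2*u) + 5*exp(u) + 14)^2)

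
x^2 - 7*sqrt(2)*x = x*(x - 7*sqrt(2))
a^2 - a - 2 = (a - 2)*(a + 1)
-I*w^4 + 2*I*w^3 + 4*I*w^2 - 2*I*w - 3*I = (w - 3)*(w - 1)*(w + 1)*(-I*w - I)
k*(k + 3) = k^2 + 3*k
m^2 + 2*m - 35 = (m - 5)*(m + 7)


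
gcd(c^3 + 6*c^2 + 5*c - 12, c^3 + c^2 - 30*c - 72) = c^2 + 7*c + 12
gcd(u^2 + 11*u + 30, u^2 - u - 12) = 1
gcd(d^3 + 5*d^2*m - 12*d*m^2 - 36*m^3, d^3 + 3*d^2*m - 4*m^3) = d + 2*m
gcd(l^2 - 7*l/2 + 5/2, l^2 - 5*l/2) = l - 5/2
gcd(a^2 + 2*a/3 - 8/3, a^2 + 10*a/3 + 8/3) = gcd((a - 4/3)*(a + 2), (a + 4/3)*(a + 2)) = a + 2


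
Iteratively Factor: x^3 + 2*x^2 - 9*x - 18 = (x - 3)*(x^2 + 5*x + 6) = (x - 3)*(x + 2)*(x + 3)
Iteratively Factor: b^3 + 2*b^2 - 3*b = (b)*(b^2 + 2*b - 3) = b*(b - 1)*(b + 3)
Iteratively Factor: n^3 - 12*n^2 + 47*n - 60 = (n - 4)*(n^2 - 8*n + 15) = (n - 4)*(n - 3)*(n - 5)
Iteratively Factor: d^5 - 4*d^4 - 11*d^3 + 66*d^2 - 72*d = (d - 2)*(d^4 - 2*d^3 - 15*d^2 + 36*d) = (d - 3)*(d - 2)*(d^3 + d^2 - 12*d) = (d - 3)*(d - 2)*(d + 4)*(d^2 - 3*d) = (d - 3)^2*(d - 2)*(d + 4)*(d)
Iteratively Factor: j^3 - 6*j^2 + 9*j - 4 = (j - 1)*(j^2 - 5*j + 4) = (j - 4)*(j - 1)*(j - 1)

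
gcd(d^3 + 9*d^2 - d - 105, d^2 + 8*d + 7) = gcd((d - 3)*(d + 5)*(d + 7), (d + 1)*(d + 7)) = d + 7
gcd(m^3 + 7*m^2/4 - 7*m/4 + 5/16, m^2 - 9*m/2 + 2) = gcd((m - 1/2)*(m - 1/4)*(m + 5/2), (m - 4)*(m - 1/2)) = m - 1/2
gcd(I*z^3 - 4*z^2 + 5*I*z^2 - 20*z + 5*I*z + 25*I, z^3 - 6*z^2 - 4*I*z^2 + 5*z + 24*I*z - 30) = 1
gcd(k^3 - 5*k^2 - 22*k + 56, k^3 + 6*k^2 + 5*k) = 1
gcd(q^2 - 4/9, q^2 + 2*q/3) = q + 2/3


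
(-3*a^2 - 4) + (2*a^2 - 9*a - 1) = -a^2 - 9*a - 5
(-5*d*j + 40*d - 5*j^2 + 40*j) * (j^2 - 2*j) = -5*d*j^3 + 50*d*j^2 - 80*d*j - 5*j^4 + 50*j^3 - 80*j^2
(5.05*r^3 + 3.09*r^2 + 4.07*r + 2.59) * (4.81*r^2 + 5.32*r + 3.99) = 24.2905*r^5 + 41.7289*r^4 + 56.165*r^3 + 46.4394*r^2 + 30.0181*r + 10.3341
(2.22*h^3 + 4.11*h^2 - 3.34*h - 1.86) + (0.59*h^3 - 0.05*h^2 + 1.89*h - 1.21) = 2.81*h^3 + 4.06*h^2 - 1.45*h - 3.07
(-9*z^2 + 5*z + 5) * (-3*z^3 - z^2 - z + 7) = 27*z^5 - 6*z^4 - 11*z^3 - 73*z^2 + 30*z + 35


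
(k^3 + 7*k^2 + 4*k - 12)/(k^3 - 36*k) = (k^2 + k - 2)/(k*(k - 6))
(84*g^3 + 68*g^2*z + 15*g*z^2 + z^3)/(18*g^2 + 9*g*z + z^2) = (14*g^2 + 9*g*z + z^2)/(3*g + z)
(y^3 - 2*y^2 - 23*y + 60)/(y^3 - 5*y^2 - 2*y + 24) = (y + 5)/(y + 2)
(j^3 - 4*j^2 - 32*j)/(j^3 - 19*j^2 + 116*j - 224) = j*(j + 4)/(j^2 - 11*j + 28)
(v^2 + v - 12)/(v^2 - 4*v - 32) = (v - 3)/(v - 8)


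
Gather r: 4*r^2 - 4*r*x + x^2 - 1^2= 4*r^2 - 4*r*x + x^2 - 1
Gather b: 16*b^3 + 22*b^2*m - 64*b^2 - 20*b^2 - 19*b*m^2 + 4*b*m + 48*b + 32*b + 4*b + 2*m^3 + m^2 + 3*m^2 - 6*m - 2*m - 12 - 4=16*b^3 + b^2*(22*m - 84) + b*(-19*m^2 + 4*m + 84) + 2*m^3 + 4*m^2 - 8*m - 16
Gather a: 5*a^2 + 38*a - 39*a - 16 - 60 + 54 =5*a^2 - a - 22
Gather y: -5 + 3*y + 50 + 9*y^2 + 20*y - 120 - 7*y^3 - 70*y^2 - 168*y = -7*y^3 - 61*y^2 - 145*y - 75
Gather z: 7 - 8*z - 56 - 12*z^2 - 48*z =-12*z^2 - 56*z - 49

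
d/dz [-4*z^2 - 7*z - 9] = -8*z - 7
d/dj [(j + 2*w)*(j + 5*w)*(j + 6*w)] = 3*j^2 + 26*j*w + 52*w^2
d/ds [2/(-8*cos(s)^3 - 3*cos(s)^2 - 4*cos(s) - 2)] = 4*(12*sin(s)^2 - 3*cos(s) - 14)*sin(s)/(8*cos(s)^3 + 3*cos(s)^2 + 4*cos(s) + 2)^2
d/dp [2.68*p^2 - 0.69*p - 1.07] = 5.36*p - 0.69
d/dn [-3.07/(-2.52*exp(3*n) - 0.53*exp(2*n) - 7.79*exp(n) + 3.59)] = (-23.2092*exp(2*n) - 3.2542*exp(n) - 23.9153)*exp(n)/(2.52*exp(3*n) + 0.53*exp(2*n) + 7.79*exp(n) - 3.59)^2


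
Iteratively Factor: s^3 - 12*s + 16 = (s + 4)*(s^2 - 4*s + 4) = (s - 2)*(s + 4)*(s - 2)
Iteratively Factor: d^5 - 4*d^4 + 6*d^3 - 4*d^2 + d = (d)*(d^4 - 4*d^3 + 6*d^2 - 4*d + 1) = d*(d - 1)*(d^3 - 3*d^2 + 3*d - 1) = d*(d - 1)^2*(d^2 - 2*d + 1) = d*(d - 1)^3*(d - 1)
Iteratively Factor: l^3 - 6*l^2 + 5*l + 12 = (l + 1)*(l^2 - 7*l + 12) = (l - 3)*(l + 1)*(l - 4)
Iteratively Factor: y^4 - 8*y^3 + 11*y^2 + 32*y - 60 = (y - 5)*(y^3 - 3*y^2 - 4*y + 12) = (y - 5)*(y + 2)*(y^2 - 5*y + 6) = (y - 5)*(y - 3)*(y + 2)*(y - 2)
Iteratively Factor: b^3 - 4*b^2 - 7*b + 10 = (b - 5)*(b^2 + b - 2) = (b - 5)*(b - 1)*(b + 2)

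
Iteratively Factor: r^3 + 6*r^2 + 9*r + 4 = (r + 1)*(r^2 + 5*r + 4) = (r + 1)^2*(r + 4)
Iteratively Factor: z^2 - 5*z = (z)*(z - 5)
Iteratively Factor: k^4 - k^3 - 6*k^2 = (k + 2)*(k^3 - 3*k^2) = (k - 3)*(k + 2)*(k^2) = k*(k - 3)*(k + 2)*(k)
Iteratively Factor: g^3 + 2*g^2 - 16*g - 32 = (g - 4)*(g^2 + 6*g + 8) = (g - 4)*(g + 4)*(g + 2)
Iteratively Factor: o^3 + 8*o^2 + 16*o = (o + 4)*(o^2 + 4*o) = (o + 4)^2*(o)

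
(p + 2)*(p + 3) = p^2 + 5*p + 6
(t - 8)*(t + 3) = t^2 - 5*t - 24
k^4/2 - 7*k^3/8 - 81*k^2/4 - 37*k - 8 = (k/2 + 1)*(k - 8)*(k + 1/4)*(k + 4)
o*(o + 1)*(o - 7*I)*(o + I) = o^4 + o^3 - 6*I*o^3 + 7*o^2 - 6*I*o^2 + 7*o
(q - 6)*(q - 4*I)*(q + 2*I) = q^3 - 6*q^2 - 2*I*q^2 + 8*q + 12*I*q - 48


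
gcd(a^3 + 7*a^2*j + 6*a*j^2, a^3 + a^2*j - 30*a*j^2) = a^2 + 6*a*j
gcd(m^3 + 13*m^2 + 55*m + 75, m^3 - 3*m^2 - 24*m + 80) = m + 5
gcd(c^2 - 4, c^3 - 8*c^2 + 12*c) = c - 2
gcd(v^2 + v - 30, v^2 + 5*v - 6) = v + 6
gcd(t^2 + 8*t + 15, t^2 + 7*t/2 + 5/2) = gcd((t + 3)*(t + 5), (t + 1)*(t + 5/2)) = 1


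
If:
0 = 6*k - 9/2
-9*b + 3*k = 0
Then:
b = 1/4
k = 3/4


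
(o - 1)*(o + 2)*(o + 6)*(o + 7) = o^4 + 14*o^3 + 53*o^2 + 16*o - 84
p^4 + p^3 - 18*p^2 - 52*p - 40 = (p - 5)*(p + 2)^3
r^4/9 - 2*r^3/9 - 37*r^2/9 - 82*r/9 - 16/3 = (r/3 + 1/3)*(r/3 + 1)*(r - 8)*(r + 2)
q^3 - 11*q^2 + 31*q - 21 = (q - 7)*(q - 3)*(q - 1)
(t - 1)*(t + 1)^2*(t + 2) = t^4 + 3*t^3 + t^2 - 3*t - 2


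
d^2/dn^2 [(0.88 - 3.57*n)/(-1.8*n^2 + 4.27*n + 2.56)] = ((33.6558 - 38.556*n)*(-1.8*n^2 + 4.27*n + 2.56) - (3.57*n - 0.88)*(3.6*n - 4.27)*(7.2*n - 8.54))/(-1.8*n^2 + 4.27*n + 2.56)^3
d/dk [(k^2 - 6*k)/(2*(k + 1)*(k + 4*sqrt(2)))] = (k*(6 - k)*(k + 1) + k*(6 - k)*(k + 4*sqrt(2)) + 2*(k - 3)*(k + 1)*(k + 4*sqrt(2)))/(2*(k + 1)^2*(k + 4*sqrt(2))^2)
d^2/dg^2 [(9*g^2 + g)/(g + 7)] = 868/(g^3 + 21*g^2 + 147*g + 343)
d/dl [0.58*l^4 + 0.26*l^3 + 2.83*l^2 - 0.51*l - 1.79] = 2.32*l^3 + 0.78*l^2 + 5.66*l - 0.51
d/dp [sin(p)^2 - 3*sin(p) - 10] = (2*sin(p) - 3)*cos(p)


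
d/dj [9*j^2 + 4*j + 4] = 18*j + 4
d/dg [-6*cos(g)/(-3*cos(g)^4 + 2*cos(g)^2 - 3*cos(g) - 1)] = 6*(9*sin(g)^4 - 16*sin(g)^2 + 6)*sin(g)/(3*cos(g)^4 - 2*cos(g)^2 + 3*cos(g) + 1)^2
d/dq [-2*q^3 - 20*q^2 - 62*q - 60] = -6*q^2 - 40*q - 62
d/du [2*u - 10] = 2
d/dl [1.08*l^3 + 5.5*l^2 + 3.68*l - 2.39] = 3.24*l^2 + 11.0*l + 3.68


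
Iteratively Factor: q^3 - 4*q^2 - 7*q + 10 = (q + 2)*(q^2 - 6*q + 5) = (q - 5)*(q + 2)*(q - 1)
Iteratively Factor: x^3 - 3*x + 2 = (x + 2)*(x^2 - 2*x + 1) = (x - 1)*(x + 2)*(x - 1)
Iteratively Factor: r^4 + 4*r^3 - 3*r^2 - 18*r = (r - 2)*(r^3 + 6*r^2 + 9*r) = (r - 2)*(r + 3)*(r^2 + 3*r) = r*(r - 2)*(r + 3)*(r + 3)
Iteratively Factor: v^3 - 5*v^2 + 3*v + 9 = (v - 3)*(v^2 - 2*v - 3) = (v - 3)^2*(v + 1)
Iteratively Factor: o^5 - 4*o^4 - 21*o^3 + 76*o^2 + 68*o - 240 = (o + 2)*(o^4 - 6*o^3 - 9*o^2 + 94*o - 120) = (o - 2)*(o + 2)*(o^3 - 4*o^2 - 17*o + 60) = (o - 3)*(o - 2)*(o + 2)*(o^2 - o - 20) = (o - 3)*(o - 2)*(o + 2)*(o + 4)*(o - 5)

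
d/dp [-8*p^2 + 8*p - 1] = 8 - 16*p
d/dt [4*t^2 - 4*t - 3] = 8*t - 4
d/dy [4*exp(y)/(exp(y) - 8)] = -32*exp(y)/(exp(2*y) - 16*exp(y) + 64)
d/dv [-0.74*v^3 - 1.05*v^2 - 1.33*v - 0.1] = -2.22*v^2 - 2.1*v - 1.33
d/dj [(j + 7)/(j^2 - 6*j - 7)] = (j^2 - 6*j - 2*(j - 3)*(j + 7) - 7)/(-j^2 + 6*j + 7)^2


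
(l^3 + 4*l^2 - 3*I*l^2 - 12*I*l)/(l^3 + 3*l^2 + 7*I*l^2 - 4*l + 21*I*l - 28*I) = l*(l - 3*I)/(l^2 + l*(-1 + 7*I) - 7*I)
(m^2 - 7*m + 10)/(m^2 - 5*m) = (m - 2)/m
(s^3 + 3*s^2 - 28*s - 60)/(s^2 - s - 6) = (s^2 + s - 30)/(s - 3)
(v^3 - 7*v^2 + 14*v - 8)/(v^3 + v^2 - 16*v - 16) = (v^2 - 3*v + 2)/(v^2 + 5*v + 4)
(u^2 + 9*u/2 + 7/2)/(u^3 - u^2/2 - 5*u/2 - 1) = (2*u + 7)/(2*u^2 - 3*u - 2)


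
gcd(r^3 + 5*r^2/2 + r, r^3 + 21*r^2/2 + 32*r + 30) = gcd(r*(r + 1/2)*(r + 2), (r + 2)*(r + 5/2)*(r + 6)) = r + 2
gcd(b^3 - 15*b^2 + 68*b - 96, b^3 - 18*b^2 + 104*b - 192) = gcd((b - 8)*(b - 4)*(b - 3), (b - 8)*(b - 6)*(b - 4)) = b^2 - 12*b + 32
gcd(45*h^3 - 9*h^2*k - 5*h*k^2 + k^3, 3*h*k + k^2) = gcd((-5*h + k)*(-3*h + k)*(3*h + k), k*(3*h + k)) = 3*h + k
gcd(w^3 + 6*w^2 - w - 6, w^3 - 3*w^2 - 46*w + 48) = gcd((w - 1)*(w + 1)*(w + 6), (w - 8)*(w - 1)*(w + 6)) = w^2 + 5*w - 6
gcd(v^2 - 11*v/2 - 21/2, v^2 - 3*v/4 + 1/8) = 1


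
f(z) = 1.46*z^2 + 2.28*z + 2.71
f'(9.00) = 28.56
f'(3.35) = 12.06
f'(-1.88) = -3.21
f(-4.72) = 24.47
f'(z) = 2.92*z + 2.28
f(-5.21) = 30.46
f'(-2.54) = -5.14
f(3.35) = 26.73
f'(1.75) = 7.39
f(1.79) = 11.47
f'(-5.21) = -12.93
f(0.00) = 2.71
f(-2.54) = 6.34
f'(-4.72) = -11.50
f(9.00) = 141.49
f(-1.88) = 3.58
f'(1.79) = 7.51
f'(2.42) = 9.35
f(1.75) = 11.17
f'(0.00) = 2.28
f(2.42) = 16.78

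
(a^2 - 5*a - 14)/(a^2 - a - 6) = (a - 7)/(a - 3)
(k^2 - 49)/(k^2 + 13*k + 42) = (k - 7)/(k + 6)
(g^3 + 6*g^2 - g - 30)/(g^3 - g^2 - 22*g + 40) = (g + 3)/(g - 4)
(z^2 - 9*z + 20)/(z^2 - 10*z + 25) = (z - 4)/(z - 5)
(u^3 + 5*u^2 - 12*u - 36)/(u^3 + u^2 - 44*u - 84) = (u - 3)/(u - 7)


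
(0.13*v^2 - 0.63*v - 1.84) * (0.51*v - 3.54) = 0.0663*v^3 - 0.7815*v^2 + 1.2918*v + 6.5136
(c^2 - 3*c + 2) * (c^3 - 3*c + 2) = c^5 - 3*c^4 - c^3 + 11*c^2 - 12*c + 4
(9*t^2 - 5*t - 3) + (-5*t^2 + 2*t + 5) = 4*t^2 - 3*t + 2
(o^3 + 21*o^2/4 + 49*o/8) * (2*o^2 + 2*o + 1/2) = 2*o^5 + 25*o^4/2 + 93*o^3/4 + 119*o^2/8 + 49*o/16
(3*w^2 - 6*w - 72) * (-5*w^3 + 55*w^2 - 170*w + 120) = -15*w^5 + 195*w^4 - 480*w^3 - 2580*w^2 + 11520*w - 8640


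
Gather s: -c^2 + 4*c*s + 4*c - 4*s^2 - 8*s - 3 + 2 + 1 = -c^2 + 4*c - 4*s^2 + s*(4*c - 8)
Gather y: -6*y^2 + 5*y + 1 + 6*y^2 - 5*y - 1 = 0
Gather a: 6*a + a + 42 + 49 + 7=7*a + 98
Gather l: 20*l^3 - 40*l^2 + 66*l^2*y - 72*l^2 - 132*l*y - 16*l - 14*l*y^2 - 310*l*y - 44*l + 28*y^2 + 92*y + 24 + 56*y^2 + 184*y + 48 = 20*l^3 + l^2*(66*y - 112) + l*(-14*y^2 - 442*y - 60) + 84*y^2 + 276*y + 72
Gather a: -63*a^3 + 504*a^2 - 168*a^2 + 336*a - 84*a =-63*a^3 + 336*a^2 + 252*a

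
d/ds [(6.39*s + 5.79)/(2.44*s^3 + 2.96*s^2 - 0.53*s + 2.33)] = (-31.1832*s^3 - 61.2972*s^2 - 34.2768*s + 17.9574)/(5.9536*s^6 + 14.4448*s^5 + 6.1752*s^4 + 8.2328*s^3 + 14.0745*s^2 - 2.4698*s + 5.4289)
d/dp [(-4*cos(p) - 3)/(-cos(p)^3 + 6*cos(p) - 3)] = 4*(-111*sin(p) + 8*sin(2*p) + 9*sin(3*p) + 4*sin(4*p))/(21*cos(p) - cos(3*p) - 12)^2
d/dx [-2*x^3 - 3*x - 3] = -6*x^2 - 3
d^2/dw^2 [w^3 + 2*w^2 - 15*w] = 6*w + 4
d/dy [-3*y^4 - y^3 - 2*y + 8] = -12*y^3 - 3*y^2 - 2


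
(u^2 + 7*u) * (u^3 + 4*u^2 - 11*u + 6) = u^5 + 11*u^4 + 17*u^3 - 71*u^2 + 42*u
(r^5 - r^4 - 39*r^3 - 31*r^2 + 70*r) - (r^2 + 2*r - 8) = r^5 - r^4 - 39*r^3 - 32*r^2 + 68*r + 8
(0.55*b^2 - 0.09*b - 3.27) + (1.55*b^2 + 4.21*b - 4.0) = 2.1*b^2 + 4.12*b - 7.27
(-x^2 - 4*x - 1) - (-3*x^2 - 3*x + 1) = 2*x^2 - x - 2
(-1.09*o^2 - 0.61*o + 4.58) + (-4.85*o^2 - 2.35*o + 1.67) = -5.94*o^2 - 2.96*o + 6.25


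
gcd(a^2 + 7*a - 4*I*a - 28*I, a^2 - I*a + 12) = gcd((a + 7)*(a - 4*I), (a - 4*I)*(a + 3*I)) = a - 4*I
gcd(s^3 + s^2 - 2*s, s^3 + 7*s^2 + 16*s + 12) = s + 2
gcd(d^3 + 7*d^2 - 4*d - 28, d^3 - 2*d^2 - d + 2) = d - 2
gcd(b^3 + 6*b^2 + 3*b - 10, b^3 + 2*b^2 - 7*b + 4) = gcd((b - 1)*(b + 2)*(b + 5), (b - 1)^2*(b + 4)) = b - 1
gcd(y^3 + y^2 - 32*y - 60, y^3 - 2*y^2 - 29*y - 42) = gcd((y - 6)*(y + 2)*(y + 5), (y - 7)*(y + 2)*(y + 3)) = y + 2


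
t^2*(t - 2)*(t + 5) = t^4 + 3*t^3 - 10*t^2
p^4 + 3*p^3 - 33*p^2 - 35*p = p*(p - 5)*(p + 1)*(p + 7)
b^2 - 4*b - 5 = (b - 5)*(b + 1)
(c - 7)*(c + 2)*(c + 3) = c^3 - 2*c^2 - 29*c - 42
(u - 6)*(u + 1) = u^2 - 5*u - 6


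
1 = 1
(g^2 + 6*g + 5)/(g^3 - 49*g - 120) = (g + 1)/(g^2 - 5*g - 24)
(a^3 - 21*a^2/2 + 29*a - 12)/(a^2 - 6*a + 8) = (a^2 - 13*a/2 + 3)/(a - 2)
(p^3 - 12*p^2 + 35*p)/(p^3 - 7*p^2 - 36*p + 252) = p*(p - 5)/(p^2 - 36)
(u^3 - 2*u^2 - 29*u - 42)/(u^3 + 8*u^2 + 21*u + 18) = (u - 7)/(u + 3)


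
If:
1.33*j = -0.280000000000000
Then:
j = -0.21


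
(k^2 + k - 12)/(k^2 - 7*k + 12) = (k + 4)/(k - 4)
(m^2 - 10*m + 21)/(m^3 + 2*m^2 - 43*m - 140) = (m - 3)/(m^2 + 9*m + 20)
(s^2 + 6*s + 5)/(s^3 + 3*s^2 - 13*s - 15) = 1/(s - 3)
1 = 1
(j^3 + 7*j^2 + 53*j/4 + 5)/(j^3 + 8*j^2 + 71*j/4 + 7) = (2*j + 5)/(2*j + 7)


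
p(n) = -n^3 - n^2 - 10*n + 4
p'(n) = -3*n^2 - 2*n - 10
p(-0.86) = 12.50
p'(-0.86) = -10.50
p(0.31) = 0.77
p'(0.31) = -10.91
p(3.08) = -65.50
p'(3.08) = -44.62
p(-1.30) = 17.51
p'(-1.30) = -12.47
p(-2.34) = 34.74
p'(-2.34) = -21.75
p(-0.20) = 5.97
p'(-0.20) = -9.72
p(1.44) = -15.46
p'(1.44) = -19.10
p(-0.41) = 8.00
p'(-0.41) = -9.68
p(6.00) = -308.00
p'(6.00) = -130.00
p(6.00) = -308.00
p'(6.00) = -130.00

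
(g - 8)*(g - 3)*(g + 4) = g^3 - 7*g^2 - 20*g + 96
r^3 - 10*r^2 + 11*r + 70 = (r - 7)*(r - 5)*(r + 2)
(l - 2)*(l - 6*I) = l^2 - 2*l - 6*I*l + 12*I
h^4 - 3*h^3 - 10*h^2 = h^2*(h - 5)*(h + 2)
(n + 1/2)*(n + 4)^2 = n^3 + 17*n^2/2 + 20*n + 8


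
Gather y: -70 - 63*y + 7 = -63*y - 63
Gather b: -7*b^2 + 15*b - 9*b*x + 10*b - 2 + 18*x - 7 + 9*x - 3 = -7*b^2 + b*(25 - 9*x) + 27*x - 12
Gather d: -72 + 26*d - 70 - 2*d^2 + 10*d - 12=-2*d^2 + 36*d - 154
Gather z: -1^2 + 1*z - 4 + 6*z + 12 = 7*z + 7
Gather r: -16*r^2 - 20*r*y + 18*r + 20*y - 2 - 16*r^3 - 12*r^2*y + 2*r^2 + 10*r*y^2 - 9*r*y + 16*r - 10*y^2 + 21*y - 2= -16*r^3 + r^2*(-12*y - 14) + r*(10*y^2 - 29*y + 34) - 10*y^2 + 41*y - 4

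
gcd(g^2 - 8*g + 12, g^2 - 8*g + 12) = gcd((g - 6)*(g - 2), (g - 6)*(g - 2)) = g^2 - 8*g + 12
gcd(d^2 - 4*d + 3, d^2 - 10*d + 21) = d - 3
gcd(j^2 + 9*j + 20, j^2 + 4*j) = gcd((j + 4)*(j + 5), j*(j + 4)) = j + 4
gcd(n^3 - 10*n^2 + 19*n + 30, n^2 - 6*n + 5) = n - 5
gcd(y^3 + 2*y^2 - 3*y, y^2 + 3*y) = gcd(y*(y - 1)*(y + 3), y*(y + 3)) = y^2 + 3*y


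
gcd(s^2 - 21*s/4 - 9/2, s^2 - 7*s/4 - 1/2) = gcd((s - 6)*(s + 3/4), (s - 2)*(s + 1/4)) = 1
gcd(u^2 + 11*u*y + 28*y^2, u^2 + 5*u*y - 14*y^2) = u + 7*y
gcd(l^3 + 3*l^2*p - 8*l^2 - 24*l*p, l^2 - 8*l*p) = l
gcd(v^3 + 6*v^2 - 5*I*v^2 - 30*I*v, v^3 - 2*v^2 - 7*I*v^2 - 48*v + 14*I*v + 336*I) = v + 6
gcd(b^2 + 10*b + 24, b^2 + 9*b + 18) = b + 6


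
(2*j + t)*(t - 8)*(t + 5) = 2*j*t^2 - 6*j*t - 80*j + t^3 - 3*t^2 - 40*t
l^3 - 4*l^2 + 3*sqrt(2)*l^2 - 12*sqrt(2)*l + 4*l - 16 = (l - 4)*(l + sqrt(2))*(l + 2*sqrt(2))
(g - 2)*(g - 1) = g^2 - 3*g + 2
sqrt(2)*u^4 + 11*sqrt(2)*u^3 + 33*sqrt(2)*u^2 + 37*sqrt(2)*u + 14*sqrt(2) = (u + 1)*(u + 2)*(u + 7)*(sqrt(2)*u + sqrt(2))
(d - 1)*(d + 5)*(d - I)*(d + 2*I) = d^4 + 4*d^3 + I*d^3 - 3*d^2 + 4*I*d^2 + 8*d - 5*I*d - 10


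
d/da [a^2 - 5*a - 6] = 2*a - 5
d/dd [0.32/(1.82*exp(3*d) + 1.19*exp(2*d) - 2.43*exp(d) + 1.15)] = (-1.7472*exp(2*d) - 0.7616*exp(d) + 0.7776)*exp(d)/(1.82*exp(3*d) + 1.19*exp(2*d) - 2.43*exp(d) + 1.15)^2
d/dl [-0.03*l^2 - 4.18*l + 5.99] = -0.06*l - 4.18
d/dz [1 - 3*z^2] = -6*z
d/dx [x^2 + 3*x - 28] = 2*x + 3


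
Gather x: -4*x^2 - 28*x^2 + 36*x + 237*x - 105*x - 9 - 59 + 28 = -32*x^2 + 168*x - 40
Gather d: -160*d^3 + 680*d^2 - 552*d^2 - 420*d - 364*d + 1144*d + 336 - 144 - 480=-160*d^3 + 128*d^2 + 360*d - 288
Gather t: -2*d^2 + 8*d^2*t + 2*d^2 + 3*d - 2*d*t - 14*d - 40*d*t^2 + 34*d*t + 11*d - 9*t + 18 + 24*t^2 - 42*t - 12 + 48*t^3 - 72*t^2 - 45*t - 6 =48*t^3 + t^2*(-40*d - 48) + t*(8*d^2 + 32*d - 96)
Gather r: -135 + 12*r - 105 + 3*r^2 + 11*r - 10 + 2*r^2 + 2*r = 5*r^2 + 25*r - 250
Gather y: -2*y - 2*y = -4*y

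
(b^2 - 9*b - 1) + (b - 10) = b^2 - 8*b - 11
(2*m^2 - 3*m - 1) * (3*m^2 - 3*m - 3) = 6*m^4 - 15*m^3 + 12*m + 3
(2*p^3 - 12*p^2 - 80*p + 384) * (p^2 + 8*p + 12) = 2*p^5 + 4*p^4 - 152*p^3 - 400*p^2 + 2112*p + 4608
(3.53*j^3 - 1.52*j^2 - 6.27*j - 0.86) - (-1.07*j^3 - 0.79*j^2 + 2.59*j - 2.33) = 4.6*j^3 - 0.73*j^2 - 8.86*j + 1.47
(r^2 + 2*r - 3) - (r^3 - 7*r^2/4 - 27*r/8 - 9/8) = -r^3 + 11*r^2/4 + 43*r/8 - 15/8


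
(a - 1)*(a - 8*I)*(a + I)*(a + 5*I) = a^4 - a^3 - 2*I*a^3 + 43*a^2 + 2*I*a^2 - 43*a + 40*I*a - 40*I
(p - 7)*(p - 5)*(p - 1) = p^3 - 13*p^2 + 47*p - 35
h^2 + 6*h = h*(h + 6)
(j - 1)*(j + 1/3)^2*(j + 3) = j^4 + 8*j^3/3 - 14*j^2/9 - 16*j/9 - 1/3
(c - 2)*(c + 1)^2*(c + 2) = c^4 + 2*c^3 - 3*c^2 - 8*c - 4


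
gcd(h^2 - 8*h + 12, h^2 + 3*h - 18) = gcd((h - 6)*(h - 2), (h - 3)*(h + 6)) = 1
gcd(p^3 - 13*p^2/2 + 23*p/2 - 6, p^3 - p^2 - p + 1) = p - 1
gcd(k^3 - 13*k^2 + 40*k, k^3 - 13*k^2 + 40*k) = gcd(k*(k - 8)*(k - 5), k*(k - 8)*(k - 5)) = k^3 - 13*k^2 + 40*k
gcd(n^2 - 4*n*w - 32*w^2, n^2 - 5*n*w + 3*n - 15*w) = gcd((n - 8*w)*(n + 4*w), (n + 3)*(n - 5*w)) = 1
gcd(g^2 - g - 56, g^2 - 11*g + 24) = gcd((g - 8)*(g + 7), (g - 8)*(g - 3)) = g - 8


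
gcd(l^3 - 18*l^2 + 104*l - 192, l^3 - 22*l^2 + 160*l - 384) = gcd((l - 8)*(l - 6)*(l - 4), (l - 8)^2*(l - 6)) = l^2 - 14*l + 48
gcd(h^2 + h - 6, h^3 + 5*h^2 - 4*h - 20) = h - 2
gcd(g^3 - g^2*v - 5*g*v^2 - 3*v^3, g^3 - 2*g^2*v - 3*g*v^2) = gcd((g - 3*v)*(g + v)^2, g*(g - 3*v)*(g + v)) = -g^2 + 2*g*v + 3*v^2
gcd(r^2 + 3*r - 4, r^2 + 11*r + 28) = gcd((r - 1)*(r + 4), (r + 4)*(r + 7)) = r + 4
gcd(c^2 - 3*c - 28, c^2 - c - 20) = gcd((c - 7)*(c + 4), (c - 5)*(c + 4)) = c + 4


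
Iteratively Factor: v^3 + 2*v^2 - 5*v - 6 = (v + 3)*(v^2 - v - 2) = (v - 2)*(v + 3)*(v + 1)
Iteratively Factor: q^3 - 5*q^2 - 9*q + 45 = (q - 3)*(q^2 - 2*q - 15) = (q - 5)*(q - 3)*(q + 3)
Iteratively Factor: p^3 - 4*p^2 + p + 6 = (p - 2)*(p^2 - 2*p - 3) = (p - 3)*(p - 2)*(p + 1)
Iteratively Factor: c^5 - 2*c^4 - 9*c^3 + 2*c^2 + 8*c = (c - 1)*(c^4 - c^3 - 10*c^2 - 8*c) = (c - 1)*(c + 1)*(c^3 - 2*c^2 - 8*c) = (c - 4)*(c - 1)*(c + 1)*(c^2 + 2*c) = (c - 4)*(c - 1)*(c + 1)*(c + 2)*(c)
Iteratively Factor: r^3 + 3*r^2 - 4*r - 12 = (r + 3)*(r^2 - 4) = (r - 2)*(r + 3)*(r + 2)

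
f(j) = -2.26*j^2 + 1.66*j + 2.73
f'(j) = 1.66 - 4.52*j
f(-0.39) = 1.74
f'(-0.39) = 3.42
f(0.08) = 2.85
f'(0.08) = 1.30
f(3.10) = -13.84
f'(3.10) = -12.35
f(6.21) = -74.12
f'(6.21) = -26.41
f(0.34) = 3.03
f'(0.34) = 0.12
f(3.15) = -14.47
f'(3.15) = -12.58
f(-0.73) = 0.31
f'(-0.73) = 4.96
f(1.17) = 1.58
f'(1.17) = -3.63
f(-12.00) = -342.63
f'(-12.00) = 55.90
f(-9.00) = -195.27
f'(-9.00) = 42.34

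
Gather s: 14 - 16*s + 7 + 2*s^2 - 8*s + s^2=3*s^2 - 24*s + 21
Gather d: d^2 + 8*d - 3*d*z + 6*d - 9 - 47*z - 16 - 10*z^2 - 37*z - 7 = d^2 + d*(14 - 3*z) - 10*z^2 - 84*z - 32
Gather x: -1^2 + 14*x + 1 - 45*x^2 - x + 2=-45*x^2 + 13*x + 2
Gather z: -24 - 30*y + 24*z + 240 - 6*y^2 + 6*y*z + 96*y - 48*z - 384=-6*y^2 + 66*y + z*(6*y - 24) - 168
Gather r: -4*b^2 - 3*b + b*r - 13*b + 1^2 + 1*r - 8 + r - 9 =-4*b^2 - 16*b + r*(b + 2) - 16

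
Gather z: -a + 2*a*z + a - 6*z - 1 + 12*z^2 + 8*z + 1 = 12*z^2 + z*(2*a + 2)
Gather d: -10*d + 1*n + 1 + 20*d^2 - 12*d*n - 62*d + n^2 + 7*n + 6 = 20*d^2 + d*(-12*n - 72) + n^2 + 8*n + 7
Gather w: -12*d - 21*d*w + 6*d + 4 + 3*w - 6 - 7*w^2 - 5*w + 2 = -6*d - 7*w^2 + w*(-21*d - 2)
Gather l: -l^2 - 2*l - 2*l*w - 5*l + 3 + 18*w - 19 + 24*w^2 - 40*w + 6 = -l^2 + l*(-2*w - 7) + 24*w^2 - 22*w - 10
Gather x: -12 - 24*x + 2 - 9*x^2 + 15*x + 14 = -9*x^2 - 9*x + 4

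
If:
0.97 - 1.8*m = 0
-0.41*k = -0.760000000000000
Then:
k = 1.85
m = 0.54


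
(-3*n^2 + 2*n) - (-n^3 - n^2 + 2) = n^3 - 2*n^2 + 2*n - 2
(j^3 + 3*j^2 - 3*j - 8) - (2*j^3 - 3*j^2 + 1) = -j^3 + 6*j^2 - 3*j - 9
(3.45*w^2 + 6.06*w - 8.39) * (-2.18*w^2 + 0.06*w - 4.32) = -7.521*w^4 - 13.0038*w^3 + 3.7498*w^2 - 26.6826*w + 36.2448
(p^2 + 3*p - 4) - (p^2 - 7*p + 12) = 10*p - 16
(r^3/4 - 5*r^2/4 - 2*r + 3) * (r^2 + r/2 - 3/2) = r^5/4 - 9*r^4/8 - 3*r^3 + 31*r^2/8 + 9*r/2 - 9/2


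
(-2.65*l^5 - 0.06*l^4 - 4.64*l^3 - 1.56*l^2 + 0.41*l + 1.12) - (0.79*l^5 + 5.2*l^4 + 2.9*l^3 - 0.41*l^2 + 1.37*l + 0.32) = -3.44*l^5 - 5.26*l^4 - 7.54*l^3 - 1.15*l^2 - 0.96*l + 0.8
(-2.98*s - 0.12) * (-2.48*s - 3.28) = 7.3904*s^2 + 10.072*s + 0.3936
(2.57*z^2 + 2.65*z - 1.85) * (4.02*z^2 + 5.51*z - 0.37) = 10.3314*z^4 + 24.8137*z^3 + 6.2136*z^2 - 11.174*z + 0.6845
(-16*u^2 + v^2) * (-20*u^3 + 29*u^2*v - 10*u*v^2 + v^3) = 320*u^5 - 464*u^4*v + 140*u^3*v^2 + 13*u^2*v^3 - 10*u*v^4 + v^5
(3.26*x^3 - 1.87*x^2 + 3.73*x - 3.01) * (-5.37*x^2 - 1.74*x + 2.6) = -17.5062*x^5 + 4.3695*x^4 - 8.3003*x^3 + 4.8115*x^2 + 14.9354*x - 7.826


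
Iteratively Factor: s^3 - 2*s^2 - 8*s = (s)*(s^2 - 2*s - 8) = s*(s + 2)*(s - 4)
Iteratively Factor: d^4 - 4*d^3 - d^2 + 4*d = (d)*(d^3 - 4*d^2 - d + 4) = d*(d - 4)*(d^2 - 1) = d*(d - 4)*(d + 1)*(d - 1)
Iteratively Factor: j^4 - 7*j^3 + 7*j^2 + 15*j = (j - 3)*(j^3 - 4*j^2 - 5*j) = (j - 5)*(j - 3)*(j^2 + j) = j*(j - 5)*(j - 3)*(j + 1)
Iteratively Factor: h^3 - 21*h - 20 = (h - 5)*(h^2 + 5*h + 4) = (h - 5)*(h + 4)*(h + 1)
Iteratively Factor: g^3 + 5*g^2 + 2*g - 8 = (g + 2)*(g^2 + 3*g - 4) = (g + 2)*(g + 4)*(g - 1)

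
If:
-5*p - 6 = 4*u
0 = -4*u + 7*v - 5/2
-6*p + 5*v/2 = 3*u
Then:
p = 91/113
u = -1133/452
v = -243/226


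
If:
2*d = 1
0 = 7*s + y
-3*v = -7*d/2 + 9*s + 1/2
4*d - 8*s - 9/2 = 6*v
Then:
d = 1/2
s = 1/2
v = -13/12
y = -7/2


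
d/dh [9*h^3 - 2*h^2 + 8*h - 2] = 27*h^2 - 4*h + 8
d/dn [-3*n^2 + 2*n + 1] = 2 - 6*n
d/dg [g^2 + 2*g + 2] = 2*g + 2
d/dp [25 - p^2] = -2*p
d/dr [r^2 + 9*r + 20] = 2*r + 9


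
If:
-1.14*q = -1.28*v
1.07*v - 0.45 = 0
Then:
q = 0.47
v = 0.42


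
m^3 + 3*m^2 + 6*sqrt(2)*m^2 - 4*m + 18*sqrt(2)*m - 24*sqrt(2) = (m - 1)*(m + 4)*(m + 6*sqrt(2))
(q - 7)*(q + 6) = q^2 - q - 42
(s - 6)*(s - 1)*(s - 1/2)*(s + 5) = s^4 - 5*s^3/2 - 28*s^2 + 89*s/2 - 15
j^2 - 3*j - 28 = (j - 7)*(j + 4)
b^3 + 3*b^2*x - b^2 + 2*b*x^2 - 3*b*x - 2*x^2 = (b - 1)*(b + x)*(b + 2*x)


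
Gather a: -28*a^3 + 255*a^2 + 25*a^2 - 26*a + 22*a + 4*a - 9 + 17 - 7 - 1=-28*a^3 + 280*a^2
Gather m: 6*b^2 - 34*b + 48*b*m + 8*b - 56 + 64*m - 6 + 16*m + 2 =6*b^2 - 26*b + m*(48*b + 80) - 60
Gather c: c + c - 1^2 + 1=2*c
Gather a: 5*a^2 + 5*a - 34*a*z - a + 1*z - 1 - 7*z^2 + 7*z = 5*a^2 + a*(4 - 34*z) - 7*z^2 + 8*z - 1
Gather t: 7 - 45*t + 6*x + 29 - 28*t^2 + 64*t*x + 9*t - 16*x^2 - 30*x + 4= -28*t^2 + t*(64*x - 36) - 16*x^2 - 24*x + 40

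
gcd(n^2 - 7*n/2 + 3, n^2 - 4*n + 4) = n - 2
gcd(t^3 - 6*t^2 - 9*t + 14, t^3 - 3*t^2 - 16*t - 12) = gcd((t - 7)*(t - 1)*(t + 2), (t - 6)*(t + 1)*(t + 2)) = t + 2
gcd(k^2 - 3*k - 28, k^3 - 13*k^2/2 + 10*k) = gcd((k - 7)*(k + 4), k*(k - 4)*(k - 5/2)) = 1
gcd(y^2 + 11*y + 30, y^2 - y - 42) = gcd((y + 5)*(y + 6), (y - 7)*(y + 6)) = y + 6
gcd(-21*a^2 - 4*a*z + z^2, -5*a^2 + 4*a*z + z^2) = 1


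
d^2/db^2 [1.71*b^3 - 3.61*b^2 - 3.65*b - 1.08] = 10.26*b - 7.22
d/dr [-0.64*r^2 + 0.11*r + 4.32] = 0.11 - 1.28*r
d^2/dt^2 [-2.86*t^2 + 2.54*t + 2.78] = -5.72000000000000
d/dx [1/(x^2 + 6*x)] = 2*(-x - 3)/(x^2*(x + 6)^2)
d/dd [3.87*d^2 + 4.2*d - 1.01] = 7.74*d + 4.2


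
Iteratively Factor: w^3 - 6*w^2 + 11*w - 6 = (w - 3)*(w^2 - 3*w + 2) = (w - 3)*(w - 2)*(w - 1)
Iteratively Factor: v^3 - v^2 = (v - 1)*(v^2) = v*(v - 1)*(v)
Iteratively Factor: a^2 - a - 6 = (a - 3)*(a + 2)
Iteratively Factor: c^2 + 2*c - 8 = (c + 4)*(c - 2)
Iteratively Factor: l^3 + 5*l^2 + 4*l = (l)*(l^2 + 5*l + 4) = l*(l + 4)*(l + 1)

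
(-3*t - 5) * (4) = -12*t - 20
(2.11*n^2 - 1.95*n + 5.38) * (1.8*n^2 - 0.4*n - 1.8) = 3.798*n^4 - 4.354*n^3 + 6.666*n^2 + 1.358*n - 9.684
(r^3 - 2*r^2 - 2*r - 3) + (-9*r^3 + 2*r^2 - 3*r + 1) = -8*r^3 - 5*r - 2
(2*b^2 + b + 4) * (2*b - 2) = 4*b^3 - 2*b^2 + 6*b - 8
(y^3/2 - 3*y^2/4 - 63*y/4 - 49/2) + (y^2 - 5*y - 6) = y^3/2 + y^2/4 - 83*y/4 - 61/2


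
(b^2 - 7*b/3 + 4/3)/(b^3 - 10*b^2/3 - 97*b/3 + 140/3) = (b - 1)/(b^2 - 2*b - 35)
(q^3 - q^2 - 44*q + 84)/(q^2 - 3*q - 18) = (q^2 + 5*q - 14)/(q + 3)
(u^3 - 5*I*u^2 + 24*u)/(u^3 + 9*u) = (u - 8*I)/(u - 3*I)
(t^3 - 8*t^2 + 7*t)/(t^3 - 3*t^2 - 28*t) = (t - 1)/(t + 4)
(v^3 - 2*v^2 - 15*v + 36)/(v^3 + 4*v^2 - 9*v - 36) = (v - 3)/(v + 3)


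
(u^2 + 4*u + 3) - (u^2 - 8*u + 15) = 12*u - 12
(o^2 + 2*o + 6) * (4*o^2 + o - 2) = 4*o^4 + 9*o^3 + 24*o^2 + 2*o - 12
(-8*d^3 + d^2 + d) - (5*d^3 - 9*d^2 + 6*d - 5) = -13*d^3 + 10*d^2 - 5*d + 5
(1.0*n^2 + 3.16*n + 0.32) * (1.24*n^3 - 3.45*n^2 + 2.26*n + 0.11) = 1.24*n^5 + 0.4684*n^4 - 8.2452*n^3 + 6.1476*n^2 + 1.0708*n + 0.0352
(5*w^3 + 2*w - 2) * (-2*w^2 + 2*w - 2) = -10*w^5 + 10*w^4 - 14*w^3 + 8*w^2 - 8*w + 4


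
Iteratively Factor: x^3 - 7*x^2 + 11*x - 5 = (x - 5)*(x^2 - 2*x + 1) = (x - 5)*(x - 1)*(x - 1)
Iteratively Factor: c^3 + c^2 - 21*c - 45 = (c - 5)*(c^2 + 6*c + 9) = (c - 5)*(c + 3)*(c + 3)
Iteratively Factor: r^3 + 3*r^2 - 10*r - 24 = (r + 4)*(r^2 - r - 6) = (r - 3)*(r + 4)*(r + 2)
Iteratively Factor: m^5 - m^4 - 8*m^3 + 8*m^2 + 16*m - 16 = (m - 2)*(m^4 + m^3 - 6*m^2 - 4*m + 8) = (m - 2)*(m + 2)*(m^3 - m^2 - 4*m + 4) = (m - 2)^2*(m + 2)*(m^2 + m - 2) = (m - 2)^2*(m - 1)*(m + 2)*(m + 2)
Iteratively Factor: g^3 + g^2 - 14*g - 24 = (g - 4)*(g^2 + 5*g + 6) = (g - 4)*(g + 3)*(g + 2)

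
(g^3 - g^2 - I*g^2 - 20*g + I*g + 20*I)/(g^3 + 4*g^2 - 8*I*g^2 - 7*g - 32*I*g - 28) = (g - 5)/(g - 7*I)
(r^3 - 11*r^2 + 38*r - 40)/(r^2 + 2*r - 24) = (r^2 - 7*r + 10)/(r + 6)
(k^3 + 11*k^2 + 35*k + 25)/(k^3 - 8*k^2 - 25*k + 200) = (k^2 + 6*k + 5)/(k^2 - 13*k + 40)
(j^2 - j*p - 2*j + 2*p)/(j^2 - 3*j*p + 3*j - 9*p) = (j^2 - j*p - 2*j + 2*p)/(j^2 - 3*j*p + 3*j - 9*p)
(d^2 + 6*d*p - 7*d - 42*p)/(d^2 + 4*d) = (d^2 + 6*d*p - 7*d - 42*p)/(d*(d + 4))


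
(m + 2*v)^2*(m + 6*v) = m^3 + 10*m^2*v + 28*m*v^2 + 24*v^3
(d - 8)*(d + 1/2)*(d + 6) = d^3 - 3*d^2/2 - 49*d - 24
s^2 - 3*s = s*(s - 3)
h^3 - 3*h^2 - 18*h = h*(h - 6)*(h + 3)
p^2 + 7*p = p*(p + 7)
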